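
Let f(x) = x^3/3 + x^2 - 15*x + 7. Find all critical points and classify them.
f'(x) = x^2 + 2*x - 15

Solve f'(x) = 0:
  Factor: x^2 + 2*x - 15 = (x - 3)*(x + 5) = 0.
  ⇒ x = -5, 3

f''(x) = 2*x + 2
Second-derivative test at each critical point:
  f''(-5) = -8 < 0 → local maximum
  f''(3) = 8 > 0 → local minimum

Critical points: x = -5 (local maximum); x = 3 (local minimum)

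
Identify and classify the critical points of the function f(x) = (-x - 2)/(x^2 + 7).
f'(x) = (-x^2 + 2*x*(x + 2) - 7)/(x^2 + 7)^2

Solve f'(x) = 0:
  f'(x) = (x^2 + 4*x - 7)/(x^2 + 7)^2; the denominator is positive wherever f is defined, so f'(x) = 0 ⇔ x^2 + 4*x - 7 = 0.
  x^2 + 4*x - 7 = 0 has no rational roots; quadratic formula: x = (-4 ± √44)/2.
  ⇒ x = -sqrt(11) - 2 ≈ -5.3166, -2 + sqrt(11) ≈ 1.3166

f''(x) = 2*(-4*x^2*(x + 2) + (3*x + 2)*(x^2 + 7))/(x^2 + 7)^3
Second-derivative test at each critical point:
  f''(-5.3166) = -0.0053 < 0 → local maximum
  f''(1.3166) = 0.0870 > 0 → local minimum

Critical points: x = -sqrt(11) - 2 ≈ -5.3166 (local maximum); x = -2 + sqrt(11) ≈ 1.3166 (local minimum)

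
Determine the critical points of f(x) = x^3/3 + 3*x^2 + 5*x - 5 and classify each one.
f'(x) = x^2 + 6*x + 5

Solve f'(x) = 0:
  Factor: x^2 + 6*x + 5 = (x + 1)*(x + 5) = 0.
  ⇒ x = -5, -1

f''(x) = 2*x + 6
Second-derivative test at each critical point:
  f''(-5) = -4 < 0 → local maximum
  f''(-1) = 4 > 0 → local minimum

Critical points: x = -5 (local maximum); x = -1 (local minimum)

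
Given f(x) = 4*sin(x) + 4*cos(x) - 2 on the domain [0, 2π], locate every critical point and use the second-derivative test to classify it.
f'(x) = 4*sqrt(2)*cos(x + pi/4)

Solve f'(x) = 0 on [0, 2π]:
  f'(x) = 0 ⇔ 4*cos(x) = 4*sin(x) ⇔ tan(x) = 1, i.e. x = arctan(1) + nπ; keep the solutions lying in [0, 2π].
  ⇒ x = pi/4 ≈ 0.7854, 5*pi/4 ≈ 3.9270

f''(x) = -4*sqrt(2)*sin(x + pi/4)
Second-derivative test at each critical point:
  f''(0.7854) = -5.6569 < 0 → local maximum
  f''(3.9270) = 5.6569 > 0 → local minimum

Critical points: x = pi/4 ≈ 0.7854 (local maximum); x = 5*pi/4 ≈ 3.9270 (local minimum)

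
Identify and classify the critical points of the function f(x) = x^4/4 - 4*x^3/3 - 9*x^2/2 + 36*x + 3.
f'(x) = x^3 - 4*x^2 - 9*x + 36

Solve f'(x) = 0:
  Factor: x^3 - 4*x^2 - 9*x + 36 = (x - 4)*(x - 3)*(x + 3) = 0.
  ⇒ x = -3, 3, 4

f''(x) = 3*x^2 - 8*x - 9
Second-derivative test at each critical point:
  f''(-3) = 42 > 0 → local minimum
  f''(3) = -6 < 0 → local maximum
  f''(4) = 7 > 0 → local minimum

Critical points: x = -3 (local minimum); x = 3 (local maximum); x = 4 (local minimum)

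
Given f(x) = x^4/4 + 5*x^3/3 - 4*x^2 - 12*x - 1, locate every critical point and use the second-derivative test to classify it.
f'(x) = x^3 + 5*x^2 - 8*x - 12

Solve f'(x) = 0:
  Factor: x^3 + 5*x^2 - 8*x - 12 = (x - 2)*(x + 1)*(x + 6) = 0.
  ⇒ x = -6, -1, 2

f''(x) = 3*x^2 + 10*x - 8
Second-derivative test at each critical point:
  f''(-6) = 40 > 0 → local minimum
  f''(-1) = -15 < 0 → local maximum
  f''(2) = 24 > 0 → local minimum

Critical points: x = -6 (local minimum); x = -1 (local maximum); x = 2 (local minimum)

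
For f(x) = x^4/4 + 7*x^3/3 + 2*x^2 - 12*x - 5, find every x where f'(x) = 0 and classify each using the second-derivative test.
f'(x) = x^3 + 7*x^2 + 4*x - 12

Solve f'(x) = 0:
  Factor: x^3 + 7*x^2 + 4*x - 12 = (x - 1)*(x + 2)*(x + 6) = 0.
  ⇒ x = -6, -2, 1

f''(x) = 3*x^2 + 14*x + 4
Second-derivative test at each critical point:
  f''(-6) = 28 > 0 → local minimum
  f''(-2) = -12 < 0 → local maximum
  f''(1) = 21 > 0 → local minimum

Critical points: x = -6 (local minimum); x = -2 (local maximum); x = 1 (local minimum)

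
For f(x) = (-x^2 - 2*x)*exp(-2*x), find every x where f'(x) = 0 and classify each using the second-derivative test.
f'(x) = 2*(x^2 + x - 1)*exp(-2*x)

Solve f'(x) = 0:
  f'(x) = (2*x^2 + 2*x - 2)·exp(-2*x) and exp(-2*x) > 0 for every x, so f'(x) = 0 ⇔ 2*x^2 + 2*x - 2 = 0.
  Factor: 2*x^2 + 2*x - 2 = 2*(x^2 + x - 1); x^2 + x - 1 = 0 has no rational roots; quadratic formula: x = (-1 ± √5)/2.
  ⇒ x = -sqrt(5)/2 - 1/2 ≈ -1.6180, -1/2 + sqrt(5)/2 ≈ 0.6180

f''(x) = 2*(3 - 2*x^2)*exp(-2*x)
Second-derivative test at each critical point:
  f''(-1.6180) = -113.7422 < 0 → local maximum
  f''(0.6180) = 1.2993 > 0 → local minimum

Critical points: x = -sqrt(5)/2 - 1/2 ≈ -1.6180 (local maximum); x = -1/2 + sqrt(5)/2 ≈ 0.6180 (local minimum)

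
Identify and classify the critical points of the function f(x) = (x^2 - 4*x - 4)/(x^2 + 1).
f'(x) = 2*(2*x^2 + 5*x - 2)/(x^4 + 2*x^2 + 1)

Solve f'(x) = 0:
  f'(x) = 2*(2*x^2 + 5*x - 2)/(x^2 + 1)^2; the denominator is positive wherever f is defined, so f'(x) = 0 ⇔ 4*x^2 + 10*x - 4 = 0.
  Factor: 4*x^2 + 10*x - 4 = 2*(2*x^2 + 5*x - 2); 2*x^2 + 5*x - 2 = 0 has no rational roots; quadratic formula: x = (-5 ± √41)/4.
  ⇒ x = -sqrt(41)/4 - 5/4 ≈ -2.8508, -5/4 + sqrt(41)/4 ≈ 0.3508

f''(x) = 2*(-4*x^3 - 15*x^2 + 12*x + 5)/(x^6 + 3*x^4 + 3*x^2 + 1)
Second-derivative test at each critical point:
  f''(-2.8508) = -0.1537 < 0 → local maximum
  f''(0.3508) = 10.1537 > 0 → local minimum

Critical points: x = -sqrt(41)/4 - 5/4 ≈ -2.8508 (local maximum); x = -5/4 + sqrt(41)/4 ≈ 0.3508 (local minimum)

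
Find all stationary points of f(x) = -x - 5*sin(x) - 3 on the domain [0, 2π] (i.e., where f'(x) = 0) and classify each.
f'(x) = -5*cos(x) - 1

Solve f'(x) = 0 on [0, 2π]:
  f'(x) = 0 ⇔ cos(x) = -1/5, i.e. x = ±arccos(-1/5) + 2nπ; keep the solutions lying in [0, 2π].
  ⇒ x = acos(-1/5) ≈ 1.7722, -acos(-1/5) + 2*pi ≈ 4.5110

f''(x) = 5*sin(x)
Second-derivative test at each critical point:
  f''(1.7722) = 4.8990 > 0 → local minimum
  f''(4.5110) = -4.8990 < 0 → local maximum

Critical points: x = acos(-1/5) ≈ 1.7722 (local minimum); x = -acos(-1/5) + 2*pi ≈ 4.5110 (local maximum)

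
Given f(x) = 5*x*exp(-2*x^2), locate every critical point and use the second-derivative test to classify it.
f'(x) = 5*(1 - 4*x^2)*exp(-2*x^2)

Solve f'(x) = 0:
  f'(x) = (5 - 20*x^2)·exp(-2*x^2) and exp(-2*x^2) > 0 for every x, so f'(x) = 0 ⇔ 5 - 20*x^2 = 0.
  Factor: 5 - 20*x^2 = -5*(2*x - 1)*(2*x + 1) = 0.
  ⇒ x = -1/2, 1/2

f''(x) = (80*x^3 - 60*x)*exp(-2*x^2)
Second-derivative test at each critical point:
  f''(-1/2) = 12.1306 > 0 → local minimum
  f''(1/2) = -12.1306 < 0 → local maximum

Critical points: x = -1/2 (local minimum); x = 1/2 (local maximum)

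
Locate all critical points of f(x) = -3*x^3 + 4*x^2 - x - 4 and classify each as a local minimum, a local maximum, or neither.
f'(x) = -9*x^2 + 8*x - 1

Solve f'(x) = 0:
  9*x^2 - 8*x + 1 = 0 has no rational roots; quadratic formula: x = (8 ± √28)/18.
  ⇒ x = 4/9 - sqrt(7)/9 ≈ 0.1505, sqrt(7)/9 + 4/9 ≈ 0.7384

f''(x) = 8 - 18*x
Second-derivative test at each critical point:
  f''(0.1505) = 5.2915 > 0 → local minimum
  f''(0.7384) = -5.2915 < 0 → local maximum

Critical points: x = 4/9 - sqrt(7)/9 ≈ 0.1505 (local minimum); x = sqrt(7)/9 + 4/9 ≈ 0.7384 (local maximum)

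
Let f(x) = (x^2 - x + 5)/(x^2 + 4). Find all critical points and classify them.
f'(x) = (x^2 - 2*x - 4)/(x^4 + 8*x^2 + 16)

Solve f'(x) = 0:
  f'(x) = (x^2 - 2*x - 4)/(x^2 + 4)^2; the denominator is positive wherever f is defined, so f'(x) = 0 ⇔ x^2 - 2*x - 4 = 0.
  x^2 - 2*x - 4 = 0 has no rational roots; quadratic formula: x = (2 ± √20)/2.
  ⇒ x = 1 - sqrt(5) ≈ -1.2361, 1 + sqrt(5) ≈ 3.2361

f''(x) = 2*(-x^3 + 3*x^2 + 12*x - 4)/(x^6 + 12*x^4 + 48*x^2 + 64)
Second-derivative test at each critical point:
  f''(-1.2361) = -0.1464 < 0 → local maximum
  f''(3.2361) = 0.0214 > 0 → local minimum

Critical points: x = 1 - sqrt(5) ≈ -1.2361 (local maximum); x = 1 + sqrt(5) ≈ 3.2361 (local minimum)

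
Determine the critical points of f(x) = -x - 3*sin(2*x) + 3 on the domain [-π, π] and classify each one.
f'(x) = 12*sin(x)^2 - 7

Solve f'(x) = 0 on [-π, π]:
  f'(x) = 0 ⇔ cos(2*x) = -1/6, i.e. 2*x = ±arccos(-1/6) + 2nπ; keep the solutions lying in [-π, π].
  ⇒ x = -pi + acos(-1/6)/2 ≈ -2.2725, -acos(-1/6)/2 ≈ -0.8691, acos(-1/6)/2 ≈ 0.8691, pi - acos(-1/6)/2 ≈ 2.2725

f''(x) = 12*sin(2*x)
Second-derivative test at each critical point:
  f''(-2.2725) = 11.8322 > 0 → local minimum
  f''(-0.8691) = -11.8322 < 0 → local maximum
  f''(0.8691) = 11.8322 > 0 → local minimum
  f''(2.2725) = -11.8322 < 0 → local maximum

Critical points: x = -pi + acos(-1/6)/2 ≈ -2.2725 (local minimum); x = -acos(-1/6)/2 ≈ -0.8691 (local maximum); x = acos(-1/6)/2 ≈ 0.8691 (local minimum); x = pi - acos(-1/6)/2 ≈ 2.2725 (local maximum)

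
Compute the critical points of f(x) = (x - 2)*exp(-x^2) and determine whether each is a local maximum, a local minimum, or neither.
f'(x) = (-2*x*(x - 2) + 1)*exp(-x^2)

Solve f'(x) = 0:
  f'(x) = (-2*x^2 + 4*x + 1)·exp(-x^2) and exp(-x^2) > 0 for every x, so f'(x) = 0 ⇔ -2*x^2 + 4*x + 1 = 0.
  2*x^2 - 4*x - 1 = 0 has no rational roots; quadratic formula: x = (4 ± √24)/4.
  ⇒ x = 1 - sqrt(6)/2 ≈ -0.2247, 1 + sqrt(6)/2 ≈ 2.2247

f''(x) = 2*(2*x^2*(x - 2) - 3*x + 2)*exp(-x^2)
Second-derivative test at each critical point:
  f''(-0.2247) = 4.6577 > 0 → local minimum
  f''(2.2247) = -0.0347 < 0 → local maximum

Critical points: x = 1 - sqrt(6)/2 ≈ -0.2247 (local minimum); x = 1 + sqrt(6)/2 ≈ 2.2247 (local maximum)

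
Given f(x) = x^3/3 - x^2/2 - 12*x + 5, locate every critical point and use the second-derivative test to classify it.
f'(x) = x^2 - x - 12

Solve f'(x) = 0:
  Factor: x^2 - x - 12 = (x - 4)*(x + 3) = 0.
  ⇒ x = -3, 4

f''(x) = 2*x - 1
Second-derivative test at each critical point:
  f''(-3) = -7 < 0 → local maximum
  f''(4) = 7 > 0 → local minimum

Critical points: x = -3 (local maximum); x = 4 (local minimum)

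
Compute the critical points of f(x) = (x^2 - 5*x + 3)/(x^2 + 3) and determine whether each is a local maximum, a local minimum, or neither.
f'(x) = 5*(x^2 - 3)/(x^4 + 6*x^2 + 9)

Solve f'(x) = 0:
  f'(x) = 5*(x^2 - 3)/(x^2 + 3)^2; the denominator is positive wherever f is defined, so f'(x) = 0 ⇔ 5*x^2 - 15 = 0.
  Factor: 5*x^2 - 15 = 5*(x^2 - 3); x^2 - 3 = 0 has no rational roots; quadratic formula: x = (0 ± √12)/2.
  ⇒ x = -sqrt(3) ≈ -1.7321, sqrt(3) ≈ 1.7321

f''(x) = 10*x*(9 - x^2)/(x^6 + 9*x^4 + 27*x^2 + 27)
Second-derivative test at each critical point:
  f''(-1.7321) = -0.4811 < 0 → local maximum
  f''(1.7321) = 0.4811 > 0 → local minimum

Critical points: x = -sqrt(3) ≈ -1.7321 (local maximum); x = sqrt(3) ≈ 1.7321 (local minimum)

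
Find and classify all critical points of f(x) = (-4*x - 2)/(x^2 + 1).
f'(x) = 4*(x^2 + x - 1)/(x^4 + 2*x^2 + 1)

Solve f'(x) = 0:
  f'(x) = 4*(x^2 + x - 1)/(x^2 + 1)^2; the denominator is positive wherever f is defined, so f'(x) = 0 ⇔ 4*x^2 + 4*x - 4 = 0.
  Factor: 4*x^2 + 4*x - 4 = 4*(x^2 + x - 1); x^2 + x - 1 = 0 has no rational roots; quadratic formula: x = (-1 ± √5)/2.
  ⇒ x = -sqrt(5)/2 - 1/2 ≈ -1.6180, -1/2 + sqrt(5)/2 ≈ 0.6180

f''(x) = 4*(-4*x^2*(2*x + 1) + (6*x + 1)*(x^2 + 1))/(x^2 + 1)^3
Second-derivative test at each critical point:
  f''(-1.6180) = -0.6833 < 0 → local maximum
  f''(0.6180) = 4.6833 > 0 → local minimum

Critical points: x = -sqrt(5)/2 - 1/2 ≈ -1.6180 (local maximum); x = -1/2 + sqrt(5)/2 ≈ 0.6180 (local minimum)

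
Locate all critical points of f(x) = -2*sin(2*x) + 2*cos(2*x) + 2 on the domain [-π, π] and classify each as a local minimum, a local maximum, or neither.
f'(x) = -4*sqrt(2)*sin(2*x + pi/4)

Solve f'(x) = 0 on [-π, π]:
  f'(x) = 0 ⇔ -2*cos(2*x) = 2*sin(2*x) ⇔ tan(2*x) = -1, i.e. 2*x = arctan(-1) + nπ; keep the solutions lying in [-π, π].
  ⇒ x = -5*pi/8 ≈ -1.9635, -pi/8 ≈ -0.3927, 3*pi/8 ≈ 1.1781, 7*pi/8 ≈ 2.7489

f''(x) = -8*sqrt(2)*cos(2*x + pi/4)
Second-derivative test at each critical point:
  f''(-1.9635) = 11.3137 > 0 → local minimum
  f''(-0.3927) = -11.3137 < 0 → local maximum
  f''(1.1781) = 11.3137 > 0 → local minimum
  f''(2.7489) = -11.3137 < 0 → local maximum

Critical points: x = -5*pi/8 ≈ -1.9635 (local minimum); x = -pi/8 ≈ -0.3927 (local maximum); x = 3*pi/8 ≈ 1.1781 (local minimum); x = 7*pi/8 ≈ 2.7489 (local maximum)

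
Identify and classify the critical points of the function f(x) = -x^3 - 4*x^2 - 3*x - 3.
f'(x) = -3*x^2 - 8*x - 3

Solve f'(x) = 0:
  3*x^2 + 8*x + 3 = 0 has no rational roots; quadratic formula: x = (-8 ± √28)/6.
  ⇒ x = -4/3 - sqrt(7)/3 ≈ -2.2153, -4/3 + sqrt(7)/3 ≈ -0.4514

f''(x) = -6*x - 8
Second-derivative test at each critical point:
  f''(-2.2153) = 5.2915 > 0 → local minimum
  f''(-0.4514) = -5.2915 < 0 → local maximum

Critical points: x = -4/3 - sqrt(7)/3 ≈ -2.2153 (local minimum); x = -4/3 + sqrt(7)/3 ≈ -0.4514 (local maximum)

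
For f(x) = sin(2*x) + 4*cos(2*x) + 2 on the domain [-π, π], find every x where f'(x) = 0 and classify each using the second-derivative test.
f'(x) = -8*sin(2*x) + 2*cos(2*x)

Solve f'(x) = 0 on [-π, π]:
  f'(x) = 0 ⇔ cos(2*x) = 4*sin(2*x) ⇔ tan(2*x) = 1/4, i.e. 2*x = arctan(1/4) + nπ; keep the solutions lying in [-π, π].
  ⇒ x = -pi + atan(1/4)/2 ≈ -3.0191, -pi/2 + atan(1/4)/2 ≈ -1.4483, atan(1/4)/2 ≈ 0.1225, atan(1/4)/2 + pi/2 ≈ 1.6933

f''(x) = -4*sin(2*x) - 16*cos(2*x)
Second-derivative test at each critical point:
  f''(-3.0191) = -16.4924 < 0 → local maximum
  f''(-1.4483) = 16.4924 > 0 → local minimum
  f''(0.1225) = -16.4924 < 0 → local maximum
  f''(1.6933) = 16.4924 > 0 → local minimum

Critical points: x = -pi + atan(1/4)/2 ≈ -3.0191 (local maximum); x = -pi/2 + atan(1/4)/2 ≈ -1.4483 (local minimum); x = atan(1/4)/2 ≈ 0.1225 (local maximum); x = atan(1/4)/2 + pi/2 ≈ 1.6933 (local minimum)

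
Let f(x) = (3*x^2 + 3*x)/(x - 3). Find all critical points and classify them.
f'(x) = 3*(x^2 - 6*x - 3)/(x^2 - 6*x + 9)

Solve f'(x) = 0:
  f'(x) = 3*(x^2 - 6*x - 3)/(x - 3)^2; the denominator is positive wherever f is defined, so f'(x) = 0 ⇔ 3*x^2 - 18*x - 9 = 0.
  Factor: 3*x^2 - 18*x - 9 = 3*(x^2 - 6*x - 3); x^2 - 6*x - 3 = 0 has no rational roots; quadratic formula: x = (6 ± √48)/2.
  ⇒ x = 3 - 2*sqrt(3) ≈ -0.4641, 3 + 2*sqrt(3) ≈ 6.4641

f''(x) = 72/(x^3 - 9*x^2 + 27*x - 27)
Second-derivative test at each critical point:
  f''(-0.4641) = -1.7321 < 0 → local maximum
  f''(6.4641) = 1.7321 > 0 → local minimum

Critical points: x = 3 - 2*sqrt(3) ≈ -0.4641 (local maximum); x = 3 + 2*sqrt(3) ≈ 6.4641 (local minimum)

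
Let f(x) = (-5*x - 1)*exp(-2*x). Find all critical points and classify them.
f'(x) = (10*x - 3)*exp(-2*x)

Solve f'(x) = 0:
  f'(x) = (10*x - 3)·exp(-2*x) and exp(-2*x) > 0 for every x, so f'(x) = 0 ⇔ 10*x - 3 = 0.
  10*x - 3 = 0.
  ⇒ x = 3/10

f''(x) = 4*(4 - 5*x)*exp(-2*x)
Second-derivative test at each critical point:
  f''(3/10) = 5.4881 > 0 → local minimum

Critical points: x = 3/10 (local minimum)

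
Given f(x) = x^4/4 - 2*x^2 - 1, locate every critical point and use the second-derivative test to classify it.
f'(x) = x*(x^2 - 4)

Solve f'(x) = 0:
  Factor: x^3 - 4*x = x*(x - 2)*(x + 2) = 0.
  ⇒ x = -2, 0, 2

f''(x) = 3*x^2 - 4
Second-derivative test at each critical point:
  f''(-2) = 8 > 0 → local minimum
  f''(0) = -4 < 0 → local maximum
  f''(2) = 8 > 0 → local minimum

Critical points: x = -2 (local minimum); x = 0 (local maximum); x = 2 (local minimum)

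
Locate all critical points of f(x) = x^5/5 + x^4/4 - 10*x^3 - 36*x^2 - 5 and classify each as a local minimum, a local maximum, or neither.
f'(x) = x*(x^3 + x^2 - 30*x - 72)

Solve f'(x) = 0:
  Factor: x^4 + x^3 - 30*x^2 - 72*x = x*(x - 6)*(x + 3)*(x + 4) = 0.
  ⇒ x = -4, -3, 0, 6

f''(x) = 4*x^3 + 3*x^2 - 60*x - 72
Second-derivative test at each critical point:
  f''(-4) = -40 < 0 → local maximum
  f''(-3) = 27 > 0 → local minimum
  f''(0) = -72 < 0 → local maximum
  f''(6) = 540 > 0 → local minimum

Critical points: x = -4 (local maximum); x = -3 (local minimum); x = 0 (local maximum); x = 6 (local minimum)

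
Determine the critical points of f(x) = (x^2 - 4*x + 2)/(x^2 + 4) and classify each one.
f'(x) = 4*(x^2 + x - 4)/(x^4 + 8*x^2 + 16)

Solve f'(x) = 0:
  f'(x) = 4*(x^2 + x - 4)/(x^2 + 4)^2; the denominator is positive wherever f is defined, so f'(x) = 0 ⇔ 4*x^2 + 4*x - 16 = 0.
  Factor: 4*x^2 + 4*x - 16 = 4*(x^2 + x - 4); x^2 + x - 4 = 0 has no rational roots; quadratic formula: x = (-1 ± √17)/2.
  ⇒ x = -sqrt(17)/2 - 1/2 ≈ -2.5616, -1/2 + sqrt(17)/2 ≈ 1.5616

f''(x) = 4*(-2*x^3 - 3*x^2 + 24*x + 4)/(x^6 + 12*x^4 + 48*x^2 + 64)
Second-derivative test at each critical point:
  f''(-2.5616) = -0.1479 < 0 → local maximum
  f''(1.5616) = 0.3979 > 0 → local minimum

Critical points: x = -sqrt(17)/2 - 1/2 ≈ -2.5616 (local maximum); x = -1/2 + sqrt(17)/2 ≈ 1.5616 (local minimum)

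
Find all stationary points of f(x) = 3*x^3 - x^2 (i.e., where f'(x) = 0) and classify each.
f'(x) = x*(9*x - 2)

Solve f'(x) = 0:
  Factor: 9*x^2 - 2*x = x*(9*x - 2) = 0.
  ⇒ x = 0, 2/9

f''(x) = 18*x - 2
Second-derivative test at each critical point:
  f''(0) = -2 < 0 → local maximum
  f''(2/9) = 2 > 0 → local minimum

Critical points: x = 0 (local maximum); x = 2/9 (local minimum)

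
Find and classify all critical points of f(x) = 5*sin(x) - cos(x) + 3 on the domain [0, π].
f'(x) = sin(x) + 5*cos(x)

Solve f'(x) = 0 on [0, π]:
  f'(x) = 0 ⇔ 5*cos(x) = -sin(x) ⇔ tan(x) = -5, i.e. x = arctan(-5) + nπ; keep the solutions lying in [0, π].
  ⇒ x = pi - atan(5) ≈ 1.7682

f''(x) = -5*sin(x) + cos(x)
Second-derivative test at each critical point:
  f''(1.7682) = -5.0990 < 0 → local maximum

Critical points: x = pi - atan(5) ≈ 1.7682 (local maximum)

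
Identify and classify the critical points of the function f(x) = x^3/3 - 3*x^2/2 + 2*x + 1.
f'(x) = x^2 - 3*x + 2

Solve f'(x) = 0:
  Factor: x^2 - 3*x + 2 = (x - 2)*(x - 1) = 0.
  ⇒ x = 1, 2

f''(x) = 2*x - 3
Second-derivative test at each critical point:
  f''(1) = -1 < 0 → local maximum
  f''(2) = 1 > 0 → local minimum

Critical points: x = 1 (local maximum); x = 2 (local minimum)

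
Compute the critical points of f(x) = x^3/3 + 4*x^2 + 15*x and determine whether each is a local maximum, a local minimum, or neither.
f'(x) = x^2 + 8*x + 15

Solve f'(x) = 0:
  Factor: x^2 + 8*x + 15 = (x + 3)*(x + 5) = 0.
  ⇒ x = -5, -3

f''(x) = 2*x + 8
Second-derivative test at each critical point:
  f''(-5) = -2 < 0 → local maximum
  f''(-3) = 2 > 0 → local minimum

Critical points: x = -5 (local maximum); x = -3 (local minimum)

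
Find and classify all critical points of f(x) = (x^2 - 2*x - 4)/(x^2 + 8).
f'(x) = 2*(x^2 + 12*x - 8)/(x^4 + 16*x^2 + 64)

Solve f'(x) = 0:
  f'(x) = 2*(x^2 + 12*x - 8)/(x^2 + 8)^2; the denominator is positive wherever f is defined, so f'(x) = 0 ⇔ 2*x^2 + 24*x - 16 = 0.
  Factor: 2*x^2 + 24*x - 16 = 2*(x^2 + 12*x - 8); x^2 + 12*x - 8 = 0 has no rational roots; quadratic formula: x = (-12 ± √176)/2.
  ⇒ x = -2*sqrt(11) - 6 ≈ -12.6332, -6 + 2*sqrt(11) ≈ 0.6332

f''(x) = 4*(-x^3 - 18*x^2 + 24*x + 48)/(x^6 + 24*x^4 + 192*x^2 + 512)
Second-derivative test at each critical point:
  f''(-12.6332) = -0.0009 < 0 → local maximum
  f''(0.6332) = 0.3759 > 0 → local minimum

Critical points: x = -2*sqrt(11) - 6 ≈ -12.6332 (local maximum); x = -6 + 2*sqrt(11) ≈ 0.6332 (local minimum)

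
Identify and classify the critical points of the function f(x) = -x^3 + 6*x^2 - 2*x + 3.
f'(x) = -3*x^2 + 12*x - 2

Solve f'(x) = 0:
  3*x^2 - 12*x + 2 = 0 has no rational roots; quadratic formula: x = (12 ± √120)/6.
  ⇒ x = 2 - sqrt(30)/3 ≈ 0.1743, sqrt(30)/3 + 2 ≈ 3.8257

f''(x) = 12 - 6*x
Second-derivative test at each critical point:
  f''(0.1743) = 10.9545 > 0 → local minimum
  f''(3.8257) = -10.9545 < 0 → local maximum

Critical points: x = 2 - sqrt(30)/3 ≈ 0.1743 (local minimum); x = sqrt(30)/3 + 2 ≈ 3.8257 (local maximum)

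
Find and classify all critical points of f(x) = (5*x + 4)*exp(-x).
f'(x) = (1 - 5*x)*exp(-x)

Solve f'(x) = 0:
  f'(x) = (1 - 5*x)·exp(-x) and exp(-x) > 0 for every x, so f'(x) = 0 ⇔ 1 - 5*x = 0.
  1 - 5*x = 0.
  ⇒ x = 1/5

f''(x) = (5*x - 6)*exp(-x)
Second-derivative test at each critical point:
  f''(1/5) = -4.0937 < 0 → local maximum

Critical points: x = 1/5 (local maximum)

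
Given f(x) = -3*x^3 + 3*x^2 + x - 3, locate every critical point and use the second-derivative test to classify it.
f'(x) = -9*x^2 + 6*x + 1

Solve f'(x) = 0:
  9*x^2 - 6*x - 1 = 0 has no rational roots; quadratic formula: x = (6 ± √72)/18.
  ⇒ x = 1/3 - sqrt(2)/3 ≈ -0.1381, 1/3 + sqrt(2)/3 ≈ 0.8047

f''(x) = 6 - 18*x
Second-derivative test at each critical point:
  f''(-0.1381) = 8.4853 > 0 → local minimum
  f''(0.8047) = -8.4853 < 0 → local maximum

Critical points: x = 1/3 - sqrt(2)/3 ≈ -0.1381 (local minimum); x = 1/3 + sqrt(2)/3 ≈ 0.8047 (local maximum)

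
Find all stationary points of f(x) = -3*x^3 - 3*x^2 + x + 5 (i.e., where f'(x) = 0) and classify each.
f'(x) = -9*x^2 - 6*x + 1

Solve f'(x) = 0:
  9*x^2 + 6*x - 1 = 0 has no rational roots; quadratic formula: x = (-6 ± √72)/18.
  ⇒ x = -sqrt(2)/3 - 1/3 ≈ -0.8047, -1/3 + sqrt(2)/3 ≈ 0.1381

f''(x) = -18*x - 6
Second-derivative test at each critical point:
  f''(-0.8047) = 8.4853 > 0 → local minimum
  f''(0.1381) = -8.4853 < 0 → local maximum

Critical points: x = -sqrt(2)/3 - 1/3 ≈ -0.8047 (local minimum); x = -1/3 + sqrt(2)/3 ≈ 0.1381 (local maximum)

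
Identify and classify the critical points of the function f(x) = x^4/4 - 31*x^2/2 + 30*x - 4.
f'(x) = x^3 - 31*x + 30

Solve f'(x) = 0:
  Factor: x^3 - 31*x + 30 = (x - 5)*(x - 1)*(x + 6) = 0.
  ⇒ x = -6, 1, 5

f''(x) = 3*x^2 - 31
Second-derivative test at each critical point:
  f''(-6) = 77 > 0 → local minimum
  f''(1) = -28 < 0 → local maximum
  f''(5) = 44 > 0 → local minimum

Critical points: x = -6 (local minimum); x = 1 (local maximum); x = 5 (local minimum)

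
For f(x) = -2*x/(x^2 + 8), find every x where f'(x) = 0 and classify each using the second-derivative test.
f'(x) = 2*(x^2 - 8)/(x^2 + 8)^2

Solve f'(x) = 0:
  f'(x) = 2*(x^2 - 8)/(x^2 + 8)^2; the denominator is positive wherever f is defined, so f'(x) = 0 ⇔ 2*x^2 - 16 = 0.
  Factor: 2*x^2 - 16 = 2*(x^2 - 8); x^2 - 8 = 0 has no rational roots; quadratic formula: x = (0 ± √32)/2.
  ⇒ x = -2*sqrt(2) ≈ -2.8284, 2*sqrt(2) ≈ 2.8284

f''(x) = 4*x*(24 - x^2)/(x^2 + 8)^3
Second-derivative test at each critical point:
  f''(-2.8284) = -0.0442 < 0 → local maximum
  f''(2.8284) = 0.0442 > 0 → local minimum

Critical points: x = -2*sqrt(2) ≈ -2.8284 (local maximum); x = 2*sqrt(2) ≈ 2.8284 (local minimum)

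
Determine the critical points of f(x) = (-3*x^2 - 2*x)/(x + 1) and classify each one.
f'(x) = (-3*x^2 - 6*x - 2)/(x^2 + 2*x + 1)

Solve f'(x) = 0:
  f'(x) = -(3*x^2 + 6*x + 2)/(x + 1)^2; the denominator is positive wherever f is defined, so f'(x) = 0 ⇔ -3*x^2 - 6*x - 2 = 0.
  3*x^2 + 6*x + 2 = 0 has no rational roots; quadratic formula: x = (-6 ± √12)/6.
  ⇒ x = -1 - sqrt(3)/3 ≈ -1.5774, -1 + sqrt(3)/3 ≈ -0.4226

f''(x) = -2/(x^3 + 3*x^2 + 3*x + 1)
Second-derivative test at each critical point:
  f''(-1.5774) = 10.3923 > 0 → local minimum
  f''(-0.4226) = -10.3923 < 0 → local maximum

Critical points: x = -1 - sqrt(3)/3 ≈ -1.5774 (local minimum); x = -1 + sqrt(3)/3 ≈ -0.4226 (local maximum)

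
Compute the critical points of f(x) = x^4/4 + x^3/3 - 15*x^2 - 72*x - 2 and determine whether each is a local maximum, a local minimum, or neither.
f'(x) = x^3 + x^2 - 30*x - 72

Solve f'(x) = 0:
  Factor: x^3 + x^2 - 30*x - 72 = (x - 6)*(x + 3)*(x + 4) = 0.
  ⇒ x = -4, -3, 6

f''(x) = 3*x^2 + 2*x - 30
Second-derivative test at each critical point:
  f''(-4) = 10 > 0 → local minimum
  f''(-3) = -9 < 0 → local maximum
  f''(6) = 90 > 0 → local minimum

Critical points: x = -4 (local minimum); x = -3 (local maximum); x = 6 (local minimum)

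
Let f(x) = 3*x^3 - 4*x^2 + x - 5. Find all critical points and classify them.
f'(x) = 9*x^2 - 8*x + 1

Solve f'(x) = 0:
  9*x^2 - 8*x + 1 = 0 has no rational roots; quadratic formula: x = (8 ± √28)/18.
  ⇒ x = 4/9 - sqrt(7)/9 ≈ 0.1505, sqrt(7)/9 + 4/9 ≈ 0.7384

f''(x) = 18*x - 8
Second-derivative test at each critical point:
  f''(0.1505) = -5.2915 < 0 → local maximum
  f''(0.7384) = 5.2915 > 0 → local minimum

Critical points: x = 4/9 - sqrt(7)/9 ≈ 0.1505 (local maximum); x = sqrt(7)/9 + 4/9 ≈ 0.7384 (local minimum)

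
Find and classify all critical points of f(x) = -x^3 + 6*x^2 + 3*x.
f'(x) = -3*x^2 + 12*x + 3

Solve f'(x) = 0:
  Factor: -3*x^2 + 12*x + 3 = -3*(x^2 - 4*x - 1); x^2 - 4*x - 1 = 0 has no rational roots; quadratic formula: x = (4 ± √20)/2.
  ⇒ x = 2 - sqrt(5) ≈ -0.2361, 2 + sqrt(5) ≈ 4.2361

f''(x) = 12 - 6*x
Second-derivative test at each critical point:
  f''(-0.2361) = 13.4164 > 0 → local minimum
  f''(4.2361) = -13.4164 < 0 → local maximum

Critical points: x = 2 - sqrt(5) ≈ -0.2361 (local minimum); x = 2 + sqrt(5) ≈ 4.2361 (local maximum)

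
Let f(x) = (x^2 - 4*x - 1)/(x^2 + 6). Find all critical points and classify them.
f'(x) = 2*(2*x^2 + 7*x - 12)/(x^4 + 12*x^2 + 36)

Solve f'(x) = 0:
  f'(x) = 2*(2*x^2 + 7*x - 12)/(x^2 + 6)^2; the denominator is positive wherever f is defined, so f'(x) = 0 ⇔ 4*x^2 + 14*x - 24 = 0.
  Factor: 4*x^2 + 14*x - 24 = 2*(2*x^2 + 7*x - 12); 2*x^2 + 7*x - 12 = 0 has no rational roots; quadratic formula: x = (-7 ± √145)/4.
  ⇒ x = -sqrt(145)/4 - 7/4 ≈ -4.7604, -7/4 + sqrt(145)/4 ≈ 1.2604

f''(x) = 2*(-4*x^3 - 21*x^2 + 72*x + 42)/(x^6 + 18*x^4 + 108*x^2 + 216)
Second-derivative test at each critical point:
  f''(-4.7604) = -0.0293 < 0 → local maximum
  f''(1.2604) = 0.4182 > 0 → local minimum

Critical points: x = -sqrt(145)/4 - 7/4 ≈ -4.7604 (local maximum); x = -7/4 + sqrt(145)/4 ≈ 1.2604 (local minimum)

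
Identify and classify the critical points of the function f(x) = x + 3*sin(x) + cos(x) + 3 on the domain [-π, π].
f'(x) = -sin(x) + 3*cos(x) + 1

Solve f'(x) = 0 on [-π, π]:
  f'(x) = 0 ⇔ -sin(x) + 3*cos(x) = -1. Write the left side as R·cos(x + φ) with R = √(3² + 1²) = sqrt(10), cos φ = 3*sqrt(10)/10, sin φ = sqrt(10)/10; then cos(x + φ) = -sqrt(10)/10. Solve for x and keep the solutions lying in [-π, π].
  ⇒ x = -pi + atan(4/3) ≈ -2.2143, pi/2 ≈ 1.5708

f''(x) = -3*sin(x) - cos(x)
Second-derivative test at each critical point:
  f''(-2.2143) = 3 > 0 → local minimum
  f''(1.5708) = -3 < 0 → local maximum

Critical points: x = -pi + atan(4/3) ≈ -2.2143 (local minimum); x = pi/2 ≈ 1.5708 (local maximum)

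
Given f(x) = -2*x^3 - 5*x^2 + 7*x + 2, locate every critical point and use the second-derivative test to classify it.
f'(x) = -6*x^2 - 10*x + 7

Solve f'(x) = 0:
  6*x^2 + 10*x - 7 = 0 has no rational roots; quadratic formula: x = (-10 ± √268)/12.
  ⇒ x = -sqrt(67)/6 - 5/6 ≈ -2.1976, -5/6 + sqrt(67)/6 ≈ 0.5309

f''(x) = -12*x - 10
Second-derivative test at each critical point:
  f''(-2.1976) = 16.3707 > 0 → local minimum
  f''(0.5309) = -16.3707 < 0 → local maximum

Critical points: x = -sqrt(67)/6 - 5/6 ≈ -2.1976 (local minimum); x = -5/6 + sqrt(67)/6 ≈ 0.5309 (local maximum)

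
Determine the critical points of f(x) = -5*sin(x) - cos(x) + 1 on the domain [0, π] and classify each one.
f'(x) = sin(x) - 5*cos(x)

Solve f'(x) = 0 on [0, π]:
  f'(x) = 0 ⇔ -5*cos(x) = -sin(x) ⇔ tan(x) = 5, i.e. x = arctan(5) + nπ; keep the solutions lying in [0, π].
  ⇒ x = atan(5) ≈ 1.3734

f''(x) = 5*sin(x) + cos(x)
Second-derivative test at each critical point:
  f''(1.3734) = 5.0990 > 0 → local minimum

Critical points: x = atan(5) ≈ 1.3734 (local minimum)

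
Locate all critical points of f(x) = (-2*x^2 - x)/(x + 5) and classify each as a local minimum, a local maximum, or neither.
f'(x) = (-2*x^2 - 20*x - 5)/(x^2 + 10*x + 25)

Solve f'(x) = 0:
  f'(x) = -(2*x^2 + 20*x + 5)/(x + 5)^2; the denominator is positive wherever f is defined, so f'(x) = 0 ⇔ -2*x^2 - 20*x - 5 = 0.
  2*x^2 + 20*x + 5 = 0 has no rational roots; quadratic formula: x = (-20 ± √360)/4.
  ⇒ x = -5 - 3*sqrt(10)/2 ≈ -9.7434, -5 + 3*sqrt(10)/2 ≈ -0.2566

f''(x) = -90/(x^3 + 15*x^2 + 75*x + 125)
Second-derivative test at each critical point:
  f''(-9.7434) = 0.8433 > 0 → local minimum
  f''(-0.2566) = -0.8433 < 0 → local maximum

Critical points: x = -5 - 3*sqrt(10)/2 ≈ -9.7434 (local minimum); x = -5 + 3*sqrt(10)/2 ≈ -0.2566 (local maximum)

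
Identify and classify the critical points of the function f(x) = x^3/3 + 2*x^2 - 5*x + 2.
f'(x) = x^2 + 4*x - 5

Solve f'(x) = 0:
  Factor: x^2 + 4*x - 5 = (x - 1)*(x + 5) = 0.
  ⇒ x = -5, 1

f''(x) = 2*x + 4
Second-derivative test at each critical point:
  f''(-5) = -6 < 0 → local maximum
  f''(1) = 6 > 0 → local minimum

Critical points: x = -5 (local maximum); x = 1 (local minimum)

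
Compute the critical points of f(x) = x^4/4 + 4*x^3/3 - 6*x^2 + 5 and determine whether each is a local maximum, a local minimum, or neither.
f'(x) = x*(x^2 + 4*x - 12)

Solve f'(x) = 0:
  Factor: x^3 + 4*x^2 - 12*x = x*(x - 2)*(x + 6) = 0.
  ⇒ x = -6, 0, 2

f''(x) = 3*x^2 + 8*x - 12
Second-derivative test at each critical point:
  f''(-6) = 48 > 0 → local minimum
  f''(0) = -12 < 0 → local maximum
  f''(2) = 16 > 0 → local minimum

Critical points: x = -6 (local minimum); x = 0 (local maximum); x = 2 (local minimum)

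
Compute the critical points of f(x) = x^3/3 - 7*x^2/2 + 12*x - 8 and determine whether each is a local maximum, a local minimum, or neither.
f'(x) = x^2 - 7*x + 12

Solve f'(x) = 0:
  Factor: x^2 - 7*x + 12 = (x - 4)*(x - 3) = 0.
  ⇒ x = 3, 4

f''(x) = 2*x - 7
Second-derivative test at each critical point:
  f''(3) = -1 < 0 → local maximum
  f''(4) = 1 > 0 → local minimum

Critical points: x = 3 (local maximum); x = 4 (local minimum)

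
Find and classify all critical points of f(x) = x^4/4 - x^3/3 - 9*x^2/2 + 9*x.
f'(x) = x^3 - x^2 - 9*x + 9

Solve f'(x) = 0:
  Factor: x^3 - x^2 - 9*x + 9 = (x - 3)*(x - 1)*(x + 3) = 0.
  ⇒ x = -3, 1, 3

f''(x) = 3*x^2 - 2*x - 9
Second-derivative test at each critical point:
  f''(-3) = 24 > 0 → local minimum
  f''(1) = -8 < 0 → local maximum
  f''(3) = 12 > 0 → local minimum

Critical points: x = -3 (local minimum); x = 1 (local maximum); x = 3 (local minimum)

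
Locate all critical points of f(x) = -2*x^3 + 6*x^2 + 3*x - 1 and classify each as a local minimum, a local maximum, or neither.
f'(x) = -6*x^2 + 12*x + 3

Solve f'(x) = 0:
  Factor: -6*x^2 + 12*x + 3 = -3*(2*x^2 - 4*x - 1); 2*x^2 - 4*x - 1 = 0 has no rational roots; quadratic formula: x = (4 ± √24)/4.
  ⇒ x = 1 - sqrt(6)/2 ≈ -0.2247, 1 + sqrt(6)/2 ≈ 2.2247

f''(x) = 12 - 12*x
Second-derivative test at each critical point:
  f''(-0.2247) = 14.6969 > 0 → local minimum
  f''(2.2247) = -14.6969 < 0 → local maximum

Critical points: x = 1 - sqrt(6)/2 ≈ -0.2247 (local minimum); x = 1 + sqrt(6)/2 ≈ 2.2247 (local maximum)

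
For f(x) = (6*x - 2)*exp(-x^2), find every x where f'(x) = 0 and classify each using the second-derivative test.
f'(x) = 2*(-2*x*(3*x - 1) + 3)*exp(-x^2)

Solve f'(x) = 0:
  f'(x) = (-12*x^2 + 4*x + 6)·exp(-x^2) and exp(-x^2) > 0 for every x, so f'(x) = 0 ⇔ -12*x^2 + 4*x + 6 = 0.
  Factor: -12*x^2 + 4*x + 6 = -2*(6*x^2 - 2*x - 3); 6*x^2 - 2*x - 3 = 0 has no rational roots; quadratic formula: x = (2 ± √76)/12.
  ⇒ x = 1/6 - sqrt(19)/6 ≈ -0.5598, 1/6 + sqrt(19)/6 ≈ 0.8931

f''(x) = 4*(2*x^2*(3*x - 1) - 9*x + 1)*exp(-x^2)
Second-derivative test at each critical point:
  f''(-0.5598) = 12.7447 > 0 → local minimum
  f''(0.8931) = -7.8522 < 0 → local maximum

Critical points: x = 1/6 - sqrt(19)/6 ≈ -0.5598 (local minimum); x = 1/6 + sqrt(19)/6 ≈ 0.8931 (local maximum)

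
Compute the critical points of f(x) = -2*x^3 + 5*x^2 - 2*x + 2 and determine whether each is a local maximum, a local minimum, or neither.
f'(x) = -6*x^2 + 10*x - 2

Solve f'(x) = 0:
  Factor: -6*x^2 + 10*x - 2 = -2*(3*x^2 - 5*x + 1); 3*x^2 - 5*x + 1 = 0 has no rational roots; quadratic formula: x = (5 ± √13)/6.
  ⇒ x = 5/6 - sqrt(13)/6 ≈ 0.2324, sqrt(13)/6 + 5/6 ≈ 1.4343

f''(x) = 10 - 12*x
Second-derivative test at each critical point:
  f''(0.2324) = 7.2111 > 0 → local minimum
  f''(1.4343) = -7.2111 < 0 → local maximum

Critical points: x = 5/6 - sqrt(13)/6 ≈ 0.2324 (local minimum); x = sqrt(13)/6 + 5/6 ≈ 1.4343 (local maximum)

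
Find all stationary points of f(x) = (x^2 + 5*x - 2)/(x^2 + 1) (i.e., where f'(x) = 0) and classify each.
f'(x) = (-5*x^2 + 6*x + 5)/(x^4 + 2*x^2 + 1)

Solve f'(x) = 0:
  f'(x) = -(5*x^2 - 6*x - 5)/(x^2 + 1)^2; the denominator is positive wherever f is defined, so f'(x) = 0 ⇔ -5*x^2 + 6*x + 5 = 0.
  5*x^2 - 6*x - 5 = 0 has no rational roots; quadratic formula: x = (6 ± √136)/10.
  ⇒ x = 3/5 - sqrt(34)/5 ≈ -0.5662, 3/5 + sqrt(34)/5 ≈ 1.7662

f''(x) = 2*(5*x^3 - 9*x^2 - 15*x + 3)/(x^6 + 3*x^4 + 3*x^2 + 1)
Second-derivative test at each critical point:
  f''(-0.5662) = 6.6872 > 0 → local minimum
  f''(1.7662) = -0.6872 < 0 → local maximum

Critical points: x = 3/5 - sqrt(34)/5 ≈ -0.5662 (local minimum); x = 3/5 + sqrt(34)/5 ≈ 1.7662 (local maximum)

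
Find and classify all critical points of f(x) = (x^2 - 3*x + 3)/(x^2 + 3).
f'(x) = 3*(x^2 - 3)/(x^4 + 6*x^2 + 9)

Solve f'(x) = 0:
  f'(x) = 3*(x^2 - 3)/(x^2 + 3)^2; the denominator is positive wherever f is defined, so f'(x) = 0 ⇔ 3*x^2 - 9 = 0.
  Factor: 3*x^2 - 9 = 3*(x^2 - 3); x^2 - 3 = 0 has no rational roots; quadratic formula: x = (0 ± √12)/2.
  ⇒ x = -sqrt(3) ≈ -1.7321, sqrt(3) ≈ 1.7321

f''(x) = 6*x*(9 - x^2)/(x^6 + 9*x^4 + 27*x^2 + 27)
Second-derivative test at each critical point:
  f''(-1.7321) = -0.2887 < 0 → local maximum
  f''(1.7321) = 0.2887 > 0 → local minimum

Critical points: x = -sqrt(3) ≈ -1.7321 (local maximum); x = sqrt(3) ≈ 1.7321 (local minimum)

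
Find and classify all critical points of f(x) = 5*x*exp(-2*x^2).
f'(x) = 5*(1 - 4*x^2)*exp(-2*x^2)

Solve f'(x) = 0:
  f'(x) = (5 - 20*x^2)·exp(-2*x^2) and exp(-2*x^2) > 0 for every x, so f'(x) = 0 ⇔ 5 - 20*x^2 = 0.
  Factor: 5 - 20*x^2 = -5*(2*x - 1)*(2*x + 1) = 0.
  ⇒ x = -1/2, 1/2

f''(x) = (80*x^3 - 60*x)*exp(-2*x^2)
Second-derivative test at each critical point:
  f''(-1/2) = 12.1306 > 0 → local minimum
  f''(1/2) = -12.1306 < 0 → local maximum

Critical points: x = -1/2 (local minimum); x = 1/2 (local maximum)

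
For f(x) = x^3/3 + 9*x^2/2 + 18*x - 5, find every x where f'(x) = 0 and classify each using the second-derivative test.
f'(x) = x^2 + 9*x + 18

Solve f'(x) = 0:
  Factor: x^2 + 9*x + 18 = (x + 3)*(x + 6) = 0.
  ⇒ x = -6, -3

f''(x) = 2*x + 9
Second-derivative test at each critical point:
  f''(-6) = -3 < 0 → local maximum
  f''(-3) = 3 > 0 → local minimum

Critical points: x = -6 (local maximum); x = -3 (local minimum)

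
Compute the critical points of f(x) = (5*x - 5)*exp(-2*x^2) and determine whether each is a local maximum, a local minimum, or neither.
f'(x) = 5*(-4*x*(x - 1) + 1)*exp(-2*x^2)

Solve f'(x) = 0:
  f'(x) = (-20*x^2 + 20*x + 5)·exp(-2*x^2) and exp(-2*x^2) > 0 for every x, so f'(x) = 0 ⇔ -20*x^2 + 20*x + 5 = 0.
  Factor: -20*x^2 + 20*x + 5 = -5*(4*x^2 - 4*x - 1); 4*x^2 - 4*x - 1 = 0 has no rational roots; quadratic formula: x = (4 ± √32)/8.
  ⇒ x = 1/2 - sqrt(2)/2 ≈ -0.2071, 1/2 + sqrt(2)/2 ≈ 1.2071

f''(x) = 20*(4*x^2*(x - 1) - 3*x + 1)*exp(-2*x^2)
Second-derivative test at each critical point:
  f''(-0.2071) = 25.9590 > 0 → local minimum
  f''(1.2071) = -1.5343 < 0 → local maximum

Critical points: x = 1/2 - sqrt(2)/2 ≈ -0.2071 (local minimum); x = 1/2 + sqrt(2)/2 ≈ 1.2071 (local maximum)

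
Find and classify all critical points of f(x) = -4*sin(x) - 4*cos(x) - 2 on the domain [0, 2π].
f'(x) = -4*sqrt(2)*cos(x + pi/4)

Solve f'(x) = 0 on [0, 2π]:
  f'(x) = 0 ⇔ -4*cos(x) = -4*sin(x) ⇔ tan(x) = 1, i.e. x = arctan(1) + nπ; keep the solutions lying in [0, 2π].
  ⇒ x = pi/4 ≈ 0.7854, 5*pi/4 ≈ 3.9270

f''(x) = 4*sqrt(2)*sin(x + pi/4)
Second-derivative test at each critical point:
  f''(0.7854) = 5.6569 > 0 → local minimum
  f''(3.9270) = -5.6569 < 0 → local maximum

Critical points: x = pi/4 ≈ 0.7854 (local minimum); x = 5*pi/4 ≈ 3.9270 (local maximum)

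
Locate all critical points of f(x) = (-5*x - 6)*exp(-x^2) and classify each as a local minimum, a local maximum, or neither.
f'(x) = (2*x*(5*x + 6) - 5)*exp(-x^2)

Solve f'(x) = 0:
  f'(x) = (10*x^2 + 12*x - 5)·exp(-x^2) and exp(-x^2) > 0 for every x, so f'(x) = 0 ⇔ 10*x^2 + 12*x - 5 = 0.
  10*x^2 + 12*x - 5 = 0 has no rational roots; quadratic formula: x = (-12 ± √344)/20.
  ⇒ x = -sqrt(86)/10 - 3/5 ≈ -1.5274, -3/5 + sqrt(86)/10 ≈ 0.3274

f''(x) = 2*(-10*x^3 - 12*x^2 + 15*x + 6)*exp(-x^2)
Second-derivative test at each critical point:
  f''(-1.5274) = -1.7995 < 0 → local maximum
  f''(0.3274) = 16.6624 > 0 → local minimum

Critical points: x = -sqrt(86)/10 - 3/5 ≈ -1.5274 (local maximum); x = -3/5 + sqrt(86)/10 ≈ 0.3274 (local minimum)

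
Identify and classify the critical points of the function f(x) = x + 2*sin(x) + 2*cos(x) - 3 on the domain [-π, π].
f'(x) = 2*sqrt(2)*cos(x + pi/4) + 1

Solve f'(x) = 0 on [-π, π]:
  f'(x) = 0 ⇔ -2*sin(x) + 2*cos(x) = -1. Write the left side as R·cos(x + φ) with R = √(2² + 2²) = 2*sqrt(2), cos φ = sqrt(2)/2, sin φ = sqrt(2)/2; then cos(x + φ) = -sqrt(2)/4. Solve for x and keep the solutions lying in [-π, π].
  ⇒ x = -pi + atan((1 - sqrt(7))/(-sqrt(7) - 1)) ≈ -2.7176, atan((1 + sqrt(7))/(-1 + sqrt(7))) ≈ 1.1468

f''(x) = -2*sqrt(2)*sin(x + pi/4)
Second-derivative test at each critical point:
  f''(-2.7176) = 2.6458 > 0 → local minimum
  f''(1.1468) = -2.6458 < 0 → local maximum

Critical points: x = -pi + atan((1 - sqrt(7))/(-sqrt(7) - 1)) ≈ -2.7176 (local minimum); x = atan((1 + sqrt(7))/(-1 + sqrt(7))) ≈ 1.1468 (local maximum)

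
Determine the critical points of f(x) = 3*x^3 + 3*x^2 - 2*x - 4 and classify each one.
f'(x) = 9*x^2 + 6*x - 2

Solve f'(x) = 0:
  9*x^2 + 6*x - 2 = 0 has no rational roots; quadratic formula: x = (-6 ± √108)/18.
  ⇒ x = -sqrt(3)/3 - 1/3 ≈ -0.9107, -1/3 + sqrt(3)/3 ≈ 0.2440

f''(x) = 18*x + 6
Second-derivative test at each critical point:
  f''(-0.9107) = -10.3923 < 0 → local maximum
  f''(0.2440) = 10.3923 > 0 → local minimum

Critical points: x = -sqrt(3)/3 - 1/3 ≈ -0.9107 (local maximum); x = -1/3 + sqrt(3)/3 ≈ 0.2440 (local minimum)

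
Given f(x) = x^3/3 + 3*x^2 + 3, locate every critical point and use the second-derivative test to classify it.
f'(x) = x*(x + 6)

Solve f'(x) = 0:
  Factor: x^2 + 6*x = x*(x + 6) = 0.
  ⇒ x = -6, 0

f''(x) = 2*x + 6
Second-derivative test at each critical point:
  f''(-6) = -6 < 0 → local maximum
  f''(0) = 6 > 0 → local minimum

Critical points: x = -6 (local maximum); x = 0 (local minimum)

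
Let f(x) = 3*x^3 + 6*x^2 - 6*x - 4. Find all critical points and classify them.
f'(x) = 9*x^2 + 12*x - 6

Solve f'(x) = 0:
  Factor: 9*x^2 + 12*x - 6 = 3*(3*x^2 + 4*x - 2); 3*x^2 + 4*x - 2 = 0 has no rational roots; quadratic formula: x = (-4 ± √40)/6.
  ⇒ x = -sqrt(10)/3 - 2/3 ≈ -1.7208, -2/3 + sqrt(10)/3 ≈ 0.3874

f''(x) = 18*x + 12
Second-derivative test at each critical point:
  f''(-1.7208) = -18.9737 < 0 → local maximum
  f''(0.3874) = 18.9737 > 0 → local minimum

Critical points: x = -sqrt(10)/3 - 2/3 ≈ -1.7208 (local maximum); x = -2/3 + sqrt(10)/3 ≈ 0.3874 (local minimum)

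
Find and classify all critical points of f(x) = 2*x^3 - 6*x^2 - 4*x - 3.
f'(x) = 6*x^2 - 12*x - 4

Solve f'(x) = 0:
  Factor: 6*x^2 - 12*x - 4 = 2*(3*x^2 - 6*x - 2); 3*x^2 - 6*x - 2 = 0 has no rational roots; quadratic formula: x = (6 ± √60)/6.
  ⇒ x = 1 - sqrt(15)/3 ≈ -0.2910, 1 + sqrt(15)/3 ≈ 2.2910

f''(x) = 12*x - 12
Second-derivative test at each critical point:
  f''(-0.2910) = -15.4919 < 0 → local maximum
  f''(2.2910) = 15.4919 > 0 → local minimum

Critical points: x = 1 - sqrt(15)/3 ≈ -0.2910 (local maximum); x = 1 + sqrt(15)/3 ≈ 2.2910 (local minimum)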